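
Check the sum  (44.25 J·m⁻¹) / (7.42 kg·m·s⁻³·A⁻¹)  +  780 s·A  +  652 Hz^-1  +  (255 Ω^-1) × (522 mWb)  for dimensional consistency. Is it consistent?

No

Work out the base dimensions of each:
  (44.25 J·m⁻¹) / (7.42 kg·m·s⁻³·A⁻¹):  [kg·m·s⁻²] / [kg·m·s⁻³·A⁻¹] = s·A
  780 s·A:  A·s = s·A
  652 Hz^-1:  Hz⁻¹ = (s⁻¹)⁻¹ = s
  (255 Ω^-1) × (522 mWb):  [kg⁻¹·m⁻²·s³·A²] · [kg·m²·s⁻²·A⁻¹] = s·A
The terms do not share a single dimension (s vs s·A).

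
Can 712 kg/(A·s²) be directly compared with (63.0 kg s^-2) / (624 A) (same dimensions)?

Dimensions:
  712 kg/(A·s²):  kg·s⁻²·A⁻¹
  (63.0 kg s^-2) / (624 A):  [kg·s⁻²] / [A] = kg·s⁻²·A⁻¹
Both are kg·s⁻²·A⁻¹, so they have the same dimensions and can be added.

Yes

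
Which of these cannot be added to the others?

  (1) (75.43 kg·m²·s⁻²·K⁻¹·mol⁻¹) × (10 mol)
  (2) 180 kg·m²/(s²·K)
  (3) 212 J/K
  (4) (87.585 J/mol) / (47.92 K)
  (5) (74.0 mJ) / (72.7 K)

In SI base units:
  (1) [kg·m²·s⁻²·K⁻¹·mol⁻¹] · [mol] = kg·m²·s⁻²·K⁻¹
  (2) kg·m²·s⁻²·K⁻¹
  (3) J·K⁻¹ = N·m·K⁻¹ = kg·m²·s⁻²·K⁻¹
  (4) [kg·m²·s⁻²·mol⁻¹] / [K] = kg·m²·s⁻²·K⁻¹·mol⁻¹
  (5) [kg·m²·s⁻²] / [K] = kg·m²·s⁻²·K⁻¹
All reduce to kg·m²·s⁻²·K⁻¹ except (4), which is kg·m²·s⁻²·K⁻¹·mol⁻¹.

(4)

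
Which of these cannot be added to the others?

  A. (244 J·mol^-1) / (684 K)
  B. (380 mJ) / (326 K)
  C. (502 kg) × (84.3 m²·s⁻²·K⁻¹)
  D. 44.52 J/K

A.

Reduce each to base SI dimensions:
  A. [kg·m²·s⁻²·mol⁻¹] / [K] = kg·m²·s⁻²·K⁻¹·mol⁻¹
  B. [kg·m²·s⁻²] / [K] = kg·m²·s⁻²·K⁻¹
  C. [kg] · [m²·s⁻²·K⁻¹] = kg·m²·s⁻²·K⁻¹
  D. J·K⁻¹ = N·m·K⁻¹ = kg·m²·s⁻²·K⁻¹
All reduce to kg·m²·s⁻²·K⁻¹ except A., which is kg·m²·s⁻²·K⁻¹·mol⁻¹.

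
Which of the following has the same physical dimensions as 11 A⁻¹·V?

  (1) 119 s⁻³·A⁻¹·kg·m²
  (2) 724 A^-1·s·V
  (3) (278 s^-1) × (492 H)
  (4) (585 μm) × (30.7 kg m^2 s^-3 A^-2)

(3)

Reference: V·A⁻¹ = J·C⁻¹·A⁻¹ = kg·m²·s⁻³·A⁻².
Each option:
  (1) kg·m²·s⁻³·A⁻¹
  (2) V·s·A⁻¹ = J·C⁻¹·s·A⁻¹ = kg·m²·s⁻²·A⁻²
  (3) [s⁻¹] · [kg·m²·s⁻²·A⁻²] = kg·m²·s⁻³·A⁻²  ← same
  (4) [m] · [kg·m²·s⁻³·A⁻²] = kg·m³·s⁻³·A⁻²
Only (3) matches kg·m²·s⁻³·A⁻².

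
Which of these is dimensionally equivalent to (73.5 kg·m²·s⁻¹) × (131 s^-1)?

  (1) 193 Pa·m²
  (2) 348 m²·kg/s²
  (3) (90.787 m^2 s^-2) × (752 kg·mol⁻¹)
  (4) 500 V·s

(2)

Reference: [kg·m²·s⁻¹] · [s⁻¹] = kg·m²·s⁻².
Each option:
  (1) Pa·m² = N·m⁻²·m² = kg·m·s⁻²
  (2) kg·m²·s⁻²  ← same
  (3) [m²·s⁻²] · [kg·mol⁻¹] = kg·m²·s⁻²·mol⁻¹
  (4) V·s = J·C⁻¹·s = kg·m²·s⁻²·A⁻¹
Only (2) matches kg·m²·s⁻².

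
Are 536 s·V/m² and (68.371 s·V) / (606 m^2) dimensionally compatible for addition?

Reduce each to base SI dimensions:
  536 s·V/m²:  V·s·m⁻² = J·C⁻¹·s·m⁻² = kg·s⁻²·A⁻¹
  (68.371 s·V) / (606 m^2):  [kg·m²·s⁻²·A⁻¹] / [m²] = kg·s⁻²·A⁻¹
Both are kg·s⁻²·A⁻¹, so they have the same dimensions and can be added.

Yes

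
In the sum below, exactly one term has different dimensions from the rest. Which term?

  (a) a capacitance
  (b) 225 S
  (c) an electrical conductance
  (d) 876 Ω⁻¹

Dimensions:
  (a) [capacitance] = kg⁻¹·m⁻²·s⁴·A²
  (b) S = Ω⁻¹ = kg⁻¹·m⁻²·s³·A²
  (c) [electrical conductance] = kg⁻¹·m⁻²·s³·A²
  (d) Ω⁻¹ = (V·A⁻¹)⁻¹ = kg⁻¹·m⁻²·s³·A²
All reduce to kg⁻¹·m⁻²·s³·A² except (a), which is kg⁻¹·m⁻²·s⁴·A².

(a)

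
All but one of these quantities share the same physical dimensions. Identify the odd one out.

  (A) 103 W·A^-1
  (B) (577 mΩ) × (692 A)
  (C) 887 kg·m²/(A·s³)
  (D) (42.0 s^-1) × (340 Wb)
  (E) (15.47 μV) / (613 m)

(E)

In SI base units:
  (A) W·A⁻¹ = J·s⁻¹·A⁻¹ = kg·m²·s⁻³·A⁻¹
  (B) [kg·m²·s⁻³·A⁻²] · [A] = kg·m²·s⁻³·A⁻¹
  (C) kg·m²·s⁻³·A⁻¹
  (D) [s⁻¹] · [kg·m²·s⁻²·A⁻¹] = kg·m²·s⁻³·A⁻¹
  (E) [kg·m²·s⁻³·A⁻¹] / [m] = kg·m·s⁻³·A⁻¹
All reduce to kg·m²·s⁻³·A⁻¹ except (E), which is kg·m·s⁻³·A⁻¹.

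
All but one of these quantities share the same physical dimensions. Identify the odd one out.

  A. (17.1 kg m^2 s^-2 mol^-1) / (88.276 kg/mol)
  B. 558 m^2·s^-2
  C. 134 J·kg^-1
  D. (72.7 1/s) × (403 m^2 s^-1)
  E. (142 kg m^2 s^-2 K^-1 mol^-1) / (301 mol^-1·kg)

E.

Work out the base dimensions of each:
  A. [kg·m²·s⁻²·mol⁻¹] / [kg·mol⁻¹] = m²·s⁻²
  B. m²·s⁻²
  C. J·kg⁻¹ = N·m·kg⁻¹ = m²·s⁻²
  D. [s⁻¹] · [m²·s⁻¹] = m²·s⁻²
  E. [kg·m²·s⁻²·K⁻¹·mol⁻¹] / [kg·mol⁻¹] = m²·s⁻²·K⁻¹
All reduce to m²·s⁻² except E., which is m²·s⁻²·K⁻¹.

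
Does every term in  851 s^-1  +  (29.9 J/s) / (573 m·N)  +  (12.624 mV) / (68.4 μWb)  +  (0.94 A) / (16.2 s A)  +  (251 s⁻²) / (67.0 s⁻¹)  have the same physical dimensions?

Dimensions:
  851 s^-1:  s⁻¹
  (29.9 J/s) / (573 m·N):  [kg·m²·s⁻³] / [kg·m²·s⁻²] = s⁻¹
  (12.624 mV) / (68.4 μWb):  [kg·m²·s⁻³·A⁻¹] / [kg·m²·s⁻²·A⁻¹] = s⁻¹
  (0.94 A) / (16.2 s A):  [A] / [s·A] = s⁻¹
  (251 s⁻²) / (67.0 s⁻¹):  [s⁻²] / [s⁻¹] = s⁻¹
Every term reduces to s⁻¹.

Yes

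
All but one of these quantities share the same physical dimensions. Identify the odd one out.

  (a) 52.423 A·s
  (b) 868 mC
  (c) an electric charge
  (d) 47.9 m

(d)

Work out the base dimensions of each:
  (a) A·s = s·A
  (b) C = s·A
  (c) [electric charge] = s·A
  (d) m
All reduce to s·A except (d), which is m.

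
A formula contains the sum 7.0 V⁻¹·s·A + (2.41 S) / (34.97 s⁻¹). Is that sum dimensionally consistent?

Yes

Work out the base dimensions of each:
  7.0 V⁻¹·s·A:  A·s·V⁻¹ = A·s·(J·C⁻¹)⁻¹ = kg⁻¹·m⁻²·s⁴·A²
  (2.41 S) / (34.97 s⁻¹):  [kg⁻¹·m⁻²·s³·A²] / [s⁻¹] = kg⁻¹·m⁻²·s⁴·A²
Both are kg⁻¹·m⁻²·s⁴·A², so they have the same dimensions and can be added.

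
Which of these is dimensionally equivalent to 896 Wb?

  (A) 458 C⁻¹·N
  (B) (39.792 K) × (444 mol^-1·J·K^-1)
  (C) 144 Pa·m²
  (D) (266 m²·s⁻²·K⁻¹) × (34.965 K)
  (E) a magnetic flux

(E)

Reference: Wb = V·s = kg·m²·s⁻²·A⁻¹.
Each option:
  (A) N·C⁻¹ = kg·m·s⁻²·(s·A)⁻¹ = kg·m·s⁻³·A⁻¹
  (B) [K] · [kg·m²·s⁻²·K⁻¹·mol⁻¹] = kg·m²·s⁻²·mol⁻¹
  (C) Pa·m² = N·m⁻²·m² = kg·m·s⁻²
  (D) [m²·s⁻²·K⁻¹] · [K] = m²·s⁻²
  (E) [magnetic flux] = kg·m²·s⁻²·A⁻¹  ← same
Only (E) matches kg·m²·s⁻²·A⁻¹.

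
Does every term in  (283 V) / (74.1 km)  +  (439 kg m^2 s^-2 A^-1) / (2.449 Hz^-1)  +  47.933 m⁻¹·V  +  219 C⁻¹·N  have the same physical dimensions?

In SI base units:
  (283 V) / (74.1 km):  [kg·m²·s⁻³·A⁻¹] / [m] = kg·m·s⁻³·A⁻¹
  (439 kg m^2 s^-2 A^-1) / (2.449 Hz^-1):  [kg·m²·s⁻²·A⁻¹] / [s] = kg·m²·s⁻³·A⁻¹
  47.933 m⁻¹·V:  V·m⁻¹ = J·C⁻¹·m⁻¹ = kg·m·s⁻³·A⁻¹
  219 C⁻¹·N:  N·C⁻¹ = kg·m·s⁻²·(s·A)⁻¹ = kg·m·s⁻³·A⁻¹
The terms do not share a single dimension (kg·m²·s⁻³·A⁻¹ vs kg·m·s⁻³·A⁻¹).

No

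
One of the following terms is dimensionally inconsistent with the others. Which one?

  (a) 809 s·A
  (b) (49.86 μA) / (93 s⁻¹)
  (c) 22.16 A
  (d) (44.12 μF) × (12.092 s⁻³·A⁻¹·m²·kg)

In SI base units:
  (a) A·s = s·A
  (b) [A] / [s⁻¹] = s·A
  (c) A
  (d) [kg⁻¹·m⁻²·s⁴·A²] · [kg·m²·s⁻³·A⁻¹] = s·A
All reduce to s·A except (c), which is A.

(c)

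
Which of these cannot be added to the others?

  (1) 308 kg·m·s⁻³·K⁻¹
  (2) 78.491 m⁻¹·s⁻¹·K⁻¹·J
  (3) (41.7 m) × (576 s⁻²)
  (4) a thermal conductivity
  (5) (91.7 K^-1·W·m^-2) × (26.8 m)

(3)

In SI base units:
  (1) kg·m·s⁻³·K⁻¹
  (2) J·s⁻¹·m⁻¹·K⁻¹ = N·m·s⁻¹·m⁻¹·K⁻¹ = kg·m·s⁻³·K⁻¹
  (3) [m] · [s⁻²] = m·s⁻²
  (4) [thermal conductivity] = kg·m·s⁻³·K⁻¹
  (5) [kg·s⁻³·K⁻¹] · [m] = kg·m·s⁻³·K⁻¹
All reduce to kg·m·s⁻³·K⁻¹ except (3), which is m·s⁻².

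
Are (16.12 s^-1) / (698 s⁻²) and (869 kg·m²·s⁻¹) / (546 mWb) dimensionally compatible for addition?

No

In SI base units:
  (16.12 s^-1) / (698 s⁻²):  [s⁻¹] / [s⁻²] = s
  (869 kg·m²·s⁻¹) / (546 mWb):  [kg·m²·s⁻¹] / [kg·m²·s⁻²·A⁻¹] = s·A
s ≠ s·A, so they cannot be added.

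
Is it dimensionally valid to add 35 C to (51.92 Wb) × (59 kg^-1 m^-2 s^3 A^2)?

Expand each in SI base units:
  35 C:  C = s·A
  (51.92 Wb) × (59 kg^-1 m^-2 s^3 A^2):  [kg·m²·s⁻²·A⁻¹] · [kg⁻¹·m⁻²·s³·A²] = s·A
Both are s·A, so they have the same dimensions and can be added.

Yes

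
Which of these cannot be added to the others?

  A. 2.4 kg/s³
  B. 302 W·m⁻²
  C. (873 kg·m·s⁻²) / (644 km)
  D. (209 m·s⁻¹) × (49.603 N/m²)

C.

Dimensions:
  A. kg·s⁻³
  B. W·m⁻² = J·s⁻¹·m⁻² = kg·s⁻³
  C. [kg·m·s⁻²] / [m] = kg·s⁻²
  D. [m·s⁻¹] · [kg·m⁻¹·s⁻²] = kg·s⁻³
All reduce to kg·s⁻³ except C., which is kg·s⁻².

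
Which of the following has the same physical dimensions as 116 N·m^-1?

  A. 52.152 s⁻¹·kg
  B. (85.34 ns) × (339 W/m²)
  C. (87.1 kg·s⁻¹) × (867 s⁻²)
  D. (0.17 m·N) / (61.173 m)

B.

Reference: N·m⁻¹ = kg·m·s⁻²·m⁻¹ = kg·s⁻².
Each option:
  A. kg·s⁻¹
  B. [s] · [kg·s⁻³] = kg·s⁻²  ← same
  C. [kg·s⁻¹] · [s⁻²] = kg·s⁻³
  D. [kg·m²·s⁻²] / [m] = kg·m·s⁻²
Only B. matches kg·s⁻².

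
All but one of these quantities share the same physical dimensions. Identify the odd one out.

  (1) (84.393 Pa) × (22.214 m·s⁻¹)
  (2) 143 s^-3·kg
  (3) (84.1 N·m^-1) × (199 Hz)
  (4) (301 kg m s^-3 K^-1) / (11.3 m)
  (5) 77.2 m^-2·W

Dimensions:
  (1) [kg·m⁻¹·s⁻²] · [m·s⁻¹] = kg·s⁻³
  (2) kg·s⁻³
  (3) [kg·s⁻²] · [s⁻¹] = kg·s⁻³
  (4) [kg·m·s⁻³·K⁻¹] / [m] = kg·s⁻³·K⁻¹
  (5) W·m⁻² = J·s⁻¹·m⁻² = kg·s⁻³
All reduce to kg·s⁻³ except (4), which is kg·s⁻³·K⁻¹.

(4)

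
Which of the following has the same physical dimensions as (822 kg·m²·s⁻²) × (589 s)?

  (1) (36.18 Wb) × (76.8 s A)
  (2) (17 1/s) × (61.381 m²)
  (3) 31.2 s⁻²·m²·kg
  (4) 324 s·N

Reference: [kg·m²·s⁻²] · [s] = kg·m²·s⁻¹.
Each option:
  (1) [kg·m²·s⁻²·A⁻¹] · [s·A] = kg·m²·s⁻¹  ← same
  (2) [s⁻¹] · [m²] = m²·s⁻¹
  (3) kg·m²·s⁻²
  (4) N·s = kg·m·s⁻²·s = kg·m·s⁻¹
Only (1) matches kg·m²·s⁻¹.

(1)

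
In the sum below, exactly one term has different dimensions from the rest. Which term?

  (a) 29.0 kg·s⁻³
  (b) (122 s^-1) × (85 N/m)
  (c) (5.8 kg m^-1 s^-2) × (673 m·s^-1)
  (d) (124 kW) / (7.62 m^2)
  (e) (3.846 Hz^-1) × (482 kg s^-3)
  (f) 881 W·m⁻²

Reduce each to base SI dimensions:
  (a) kg·s⁻³
  (b) [s⁻¹] · [kg·s⁻²] = kg·s⁻³
  (c) [kg·m⁻¹·s⁻²] · [m·s⁻¹] = kg·s⁻³
  (d) [kg·m²·s⁻³] / [m²] = kg·s⁻³
  (e) [s] · [kg·s⁻³] = kg·s⁻²
  (f) W·m⁻² = J·s⁻¹·m⁻² = kg·s⁻³
All reduce to kg·s⁻³ except (e), which is kg·s⁻².

(e)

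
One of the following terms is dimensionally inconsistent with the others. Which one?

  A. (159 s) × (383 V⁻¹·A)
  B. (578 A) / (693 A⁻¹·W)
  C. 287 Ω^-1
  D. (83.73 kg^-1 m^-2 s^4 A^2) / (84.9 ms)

A.

Expand each in SI base units:
  A. [s] · [kg⁻¹·m⁻²·s³·A²] = kg⁻¹·m⁻²·s⁴·A²
  B. [A] / [kg·m²·s⁻³·A⁻¹] = kg⁻¹·m⁻²·s³·A²
  C. Ω⁻¹ = (V·A⁻¹)⁻¹ = kg⁻¹·m⁻²·s³·A²
  D. [kg⁻¹·m⁻²·s⁴·A²] / [s] = kg⁻¹·m⁻²·s³·A²
All reduce to kg⁻¹·m⁻²·s³·A² except A., which is kg⁻¹·m⁻²·s⁴·A².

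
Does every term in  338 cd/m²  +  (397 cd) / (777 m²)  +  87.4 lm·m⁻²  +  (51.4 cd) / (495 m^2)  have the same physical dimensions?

In SI base units:
  338 cd/m²:  cd·m⁻² = m⁻²·cd
  (397 cd) / (777 m²):  [cd] / [m²] = m⁻²·cd
  87.4 lm·m⁻²:  lm·m⁻² = cd·m⁻² = m⁻²·cd
  (51.4 cd) / (495 m^2):  [cd] / [m²] = m⁻²·cd
Every term reduces to m⁻²·cd.

Yes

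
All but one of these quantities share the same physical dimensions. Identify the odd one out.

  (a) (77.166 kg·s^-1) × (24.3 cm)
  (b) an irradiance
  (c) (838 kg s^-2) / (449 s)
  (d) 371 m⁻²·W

(a)

In SI base units:
  (a) [kg·s⁻¹] · [m] = kg·m·s⁻¹
  (b) [irradiance] = kg·s⁻³
  (c) [kg·s⁻²] / [s] = kg·s⁻³
  (d) W·m⁻² = J·s⁻¹·m⁻² = kg·s⁻³
All reduce to kg·s⁻³ except (a), which is kg·m·s⁻¹.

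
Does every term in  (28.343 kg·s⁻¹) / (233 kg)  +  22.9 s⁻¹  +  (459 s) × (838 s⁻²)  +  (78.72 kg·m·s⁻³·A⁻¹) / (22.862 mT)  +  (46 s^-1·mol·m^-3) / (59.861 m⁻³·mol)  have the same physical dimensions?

Dimensions:
  (28.343 kg·s⁻¹) / (233 kg):  [kg·s⁻¹] / [kg] = s⁻¹
  22.9 s⁻¹:  s⁻¹
  (459 s) × (838 s⁻²):  [s] · [s⁻²] = s⁻¹
  (78.72 kg·m·s⁻³·A⁻¹) / (22.862 mT):  [kg·m·s⁻³·A⁻¹] / [kg·s⁻²·A⁻¹] = m·s⁻¹
  (46 s^-1·mol·m^-3) / (59.861 m⁻³·mol):  [m⁻³·s⁻¹·mol] / [m⁻³·mol] = s⁻¹
The terms do not share a single dimension (m·s⁻¹ vs s⁻¹).

No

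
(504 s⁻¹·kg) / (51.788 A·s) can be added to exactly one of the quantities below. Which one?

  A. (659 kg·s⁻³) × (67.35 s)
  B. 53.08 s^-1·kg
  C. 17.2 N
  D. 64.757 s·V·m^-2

D.

Reference: [kg·s⁻¹] / [s·A] = kg·s⁻²·A⁻¹.
Each option:
  A. [kg·s⁻³] · [s] = kg·s⁻²
  B. kg·s⁻¹
  C. N = kg·m·s⁻²
  D. V·s·m⁻² = J·C⁻¹·s·m⁻² = kg·s⁻²·A⁻¹  ← same
Only D. matches kg·s⁻²·A⁻¹.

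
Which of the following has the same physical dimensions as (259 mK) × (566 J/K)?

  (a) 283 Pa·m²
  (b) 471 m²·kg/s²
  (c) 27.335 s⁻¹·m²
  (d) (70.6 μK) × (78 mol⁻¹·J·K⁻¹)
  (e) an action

Reference: [K] · [kg·m²·s⁻²·K⁻¹] = kg·m²·s⁻².
Each option:
  (a) Pa·m² = N·m⁻²·m² = kg·m·s⁻²
  (b) kg·m²·s⁻²  ← same
  (c) m²·s⁻¹
  (d) [K] · [kg·m²·s⁻²·K⁻¹·mol⁻¹] = kg·m²·s⁻²·mol⁻¹
  (e) [action] = kg·m²·s⁻¹
Only (b) matches kg·m²·s⁻².

(b)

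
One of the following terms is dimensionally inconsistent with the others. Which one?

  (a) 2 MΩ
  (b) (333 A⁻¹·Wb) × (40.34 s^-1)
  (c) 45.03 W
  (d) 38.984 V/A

(c)

In SI base units:
  (a) Ω = V·A⁻¹ = kg·m²·s⁻³·A⁻²
  (b) [kg·m²·s⁻²·A⁻²] · [s⁻¹] = kg·m²·s⁻³·A⁻²
  (c) W = J·s⁻¹ = kg·m²·s⁻³
  (d) V·A⁻¹ = J·C⁻¹·A⁻¹ = kg·m²·s⁻³·A⁻²
All reduce to kg·m²·s⁻³·A⁻² except (c), which is kg·m²·s⁻³.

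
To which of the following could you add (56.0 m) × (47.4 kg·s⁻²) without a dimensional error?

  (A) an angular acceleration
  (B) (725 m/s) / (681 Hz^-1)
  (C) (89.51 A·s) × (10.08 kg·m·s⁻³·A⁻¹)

Reference: [m] · [kg·s⁻²] = kg·m·s⁻².
Each option:
  (A) [angular acceleration] = s⁻²
  (B) [m·s⁻¹] / [s] = m·s⁻²
  (C) [s·A] · [kg·m·s⁻³·A⁻¹] = kg·m·s⁻²  ← same
Only (C) matches kg·m·s⁻².

(C)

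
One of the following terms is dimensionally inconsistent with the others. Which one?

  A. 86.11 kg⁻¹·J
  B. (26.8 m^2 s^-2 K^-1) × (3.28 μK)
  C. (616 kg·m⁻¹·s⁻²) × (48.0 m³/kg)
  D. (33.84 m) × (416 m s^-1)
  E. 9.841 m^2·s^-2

Reduce each to base SI dimensions:
  A. J·kg⁻¹ = N·m·kg⁻¹ = m²·s⁻²
  B. [m²·s⁻²·K⁻¹] · [K] = m²·s⁻²
  C. [kg·m⁻¹·s⁻²] · [kg⁻¹·m³] = m²·s⁻²
  D. [m] · [m·s⁻¹] = m²·s⁻¹
  E. m²·s⁻²
All reduce to m²·s⁻² except D., which is m²·s⁻¹.

D.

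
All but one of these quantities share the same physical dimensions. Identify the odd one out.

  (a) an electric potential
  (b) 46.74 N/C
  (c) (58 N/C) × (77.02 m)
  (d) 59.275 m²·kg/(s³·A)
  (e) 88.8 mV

(b)

In SI base units:
  (a) [electric potential] = kg·m²·s⁻³·A⁻¹
  (b) N·C⁻¹ = kg·m·s⁻²·(s·A)⁻¹ = kg·m·s⁻³·A⁻¹
  (c) [kg·m·s⁻³·A⁻¹] · [m] = kg·m²·s⁻³·A⁻¹
  (d) kg·m²·s⁻³·A⁻¹
  (e) V = J·C⁻¹ = kg·m²·s⁻³·A⁻¹
All reduce to kg·m²·s⁻³·A⁻¹ except (b), which is kg·m·s⁻³·A⁻¹.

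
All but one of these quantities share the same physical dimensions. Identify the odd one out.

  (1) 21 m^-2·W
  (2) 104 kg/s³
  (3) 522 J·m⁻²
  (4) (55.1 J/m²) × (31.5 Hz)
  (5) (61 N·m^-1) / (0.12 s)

Dimensions:
  (1) W·m⁻² = J·s⁻¹·m⁻² = kg·s⁻³
  (2) kg·s⁻³
  (3) J·m⁻² = N·m·m⁻² = kg·s⁻²
  (4) [kg·s⁻²] · [s⁻¹] = kg·s⁻³
  (5) [kg·s⁻²] / [s] = kg·s⁻³
All reduce to kg·s⁻³ except (3), which is kg·s⁻².

(3)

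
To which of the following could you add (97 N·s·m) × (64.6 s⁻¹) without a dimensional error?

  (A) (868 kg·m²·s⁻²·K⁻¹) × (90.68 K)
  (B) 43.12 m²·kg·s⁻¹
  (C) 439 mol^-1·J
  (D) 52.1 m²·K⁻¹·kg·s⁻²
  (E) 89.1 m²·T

(A)

Reference: [kg·m²·s⁻¹] · [s⁻¹] = kg·m²·s⁻².
Each option:
  (A) [kg·m²·s⁻²·K⁻¹] · [K] = kg·m²·s⁻²  ← same
  (B) kg·m²·s⁻¹
  (C) J·mol⁻¹ = N·m·mol⁻¹ = kg·m²·s⁻²·mol⁻¹
  (D) kg·m²·s⁻²·K⁻¹
  (E) T·m² = Wb·m⁻²·m² = kg·m²·s⁻²·A⁻¹
Only (A) matches kg·m²·s⁻².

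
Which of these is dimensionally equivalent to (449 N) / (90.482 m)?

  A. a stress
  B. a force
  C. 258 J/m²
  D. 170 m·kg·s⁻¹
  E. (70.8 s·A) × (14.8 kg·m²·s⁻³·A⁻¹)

Reference: [kg·m·s⁻²] / [m] = kg·s⁻².
Each option:
  A. [stress] = kg·m⁻¹·s⁻²
  B. [force] = kg·m·s⁻²
  C. J·m⁻² = N·m·m⁻² = kg·s⁻²  ← same
  D. kg·m·s⁻¹
  E. [s·A] · [kg·m²·s⁻³·A⁻¹] = kg·m²·s⁻²
Only C. matches kg·s⁻².

C.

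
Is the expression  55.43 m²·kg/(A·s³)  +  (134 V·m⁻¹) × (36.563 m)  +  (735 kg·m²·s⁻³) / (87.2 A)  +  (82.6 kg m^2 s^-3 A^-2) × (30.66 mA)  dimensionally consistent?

Yes

Dimensions:
  55.43 m²·kg/(A·s³):  kg·m²·s⁻³·A⁻¹
  (134 V·m⁻¹) × (36.563 m):  [kg·m·s⁻³·A⁻¹] · [m] = kg·m²·s⁻³·A⁻¹
  (735 kg·m²·s⁻³) / (87.2 A):  [kg·m²·s⁻³] / [A] = kg·m²·s⁻³·A⁻¹
  (82.6 kg m^2 s^-3 A^-2) × (30.66 mA):  [kg·m²·s⁻³·A⁻²] · [A] = kg·m²·s⁻³·A⁻¹
Every term reduces to kg·m²·s⁻³·A⁻¹.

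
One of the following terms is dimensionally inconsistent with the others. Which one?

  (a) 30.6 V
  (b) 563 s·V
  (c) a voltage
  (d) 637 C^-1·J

In SI base units:
  (a) V = J·C⁻¹ = kg·m²·s⁻³·A⁻¹
  (b) V·s = J·C⁻¹·s = kg·m²·s⁻²·A⁻¹
  (c) [voltage] = kg·m²·s⁻³·A⁻¹
  (d) J·C⁻¹ = N·m·(s·A)⁻¹ = kg·m²·s⁻³·A⁻¹
All reduce to kg·m²·s⁻³·A⁻¹ except (b), which is kg·m²·s⁻²·A⁻¹.

(b)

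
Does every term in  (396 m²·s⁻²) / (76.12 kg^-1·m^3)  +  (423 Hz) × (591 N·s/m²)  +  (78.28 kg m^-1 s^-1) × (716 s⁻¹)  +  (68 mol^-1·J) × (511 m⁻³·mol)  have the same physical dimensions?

Expand each in SI base units:
  (396 m²·s⁻²) / (76.12 kg^-1·m^3):  [m²·s⁻²] / [kg⁻¹·m³] = kg·m⁻¹·s⁻²
  (423 Hz) × (591 N·s/m²):  [s⁻¹] · [kg·m⁻¹·s⁻¹] = kg·m⁻¹·s⁻²
  (78.28 kg m^-1 s^-1) × (716 s⁻¹):  [kg·m⁻¹·s⁻¹] · [s⁻¹] = kg·m⁻¹·s⁻²
  (68 mol^-1·J) × (511 m⁻³·mol):  [kg·m²·s⁻²·mol⁻¹] · [m⁻³·mol] = kg·m⁻¹·s⁻²
Every term reduces to kg·m⁻¹·s⁻².

Yes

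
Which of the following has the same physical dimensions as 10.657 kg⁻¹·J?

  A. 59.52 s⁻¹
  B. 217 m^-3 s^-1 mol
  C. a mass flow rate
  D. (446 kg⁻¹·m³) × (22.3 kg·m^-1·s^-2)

D.

Reference: J·kg⁻¹ = N·m·kg⁻¹ = m²·s⁻².
Each option:
  A. s⁻¹
  B. m⁻³·s⁻¹·mol
  C. [mass flow rate] = kg·s⁻¹
  D. [kg⁻¹·m³] · [kg·m⁻¹·s⁻²] = m²·s⁻²  ← same
Only D. matches m²·s⁻².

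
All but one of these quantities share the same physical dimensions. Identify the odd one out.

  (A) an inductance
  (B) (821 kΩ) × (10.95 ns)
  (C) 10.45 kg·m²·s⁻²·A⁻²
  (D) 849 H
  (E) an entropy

Dimensions:
  (A) [inductance] = kg·m²·s⁻²·A⁻²
  (B) [kg·m²·s⁻³·A⁻²] · [s] = kg·m²·s⁻²·A⁻²
  (C) kg·m²·s⁻²·A⁻²
  (D) H = V·s·A⁻¹ = kg·m²·s⁻²·A⁻²
  (E) [entropy] = kg·m²·s⁻²·K⁻¹
All reduce to kg·m²·s⁻²·A⁻² except (E), which is kg·m²·s⁻²·K⁻¹.

(E)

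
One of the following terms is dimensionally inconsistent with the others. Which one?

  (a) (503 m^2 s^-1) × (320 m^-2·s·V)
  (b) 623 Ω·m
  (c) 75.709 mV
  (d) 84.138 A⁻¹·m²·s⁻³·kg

Work out the base dimensions of each:
  (a) [m²·s⁻¹] · [kg·s⁻²·A⁻¹] = kg·m²·s⁻³·A⁻¹
  (b) Ω·m = V·A⁻¹·m = kg·m³·s⁻³·A⁻²
  (c) V = J·C⁻¹ = kg·m²·s⁻³·A⁻¹
  (d) kg·m²·s⁻³·A⁻¹
All reduce to kg·m²·s⁻³·A⁻¹ except (b), which is kg·m³·s⁻³·A⁻².

(b)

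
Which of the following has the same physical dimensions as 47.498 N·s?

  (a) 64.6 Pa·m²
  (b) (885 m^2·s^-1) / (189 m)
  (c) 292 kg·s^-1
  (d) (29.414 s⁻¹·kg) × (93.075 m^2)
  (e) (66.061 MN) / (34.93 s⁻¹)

Reference: N·s = kg·m·s⁻²·s = kg·m·s⁻¹.
Each option:
  (a) Pa·m² = N·m⁻²·m² = kg·m·s⁻²
  (b) [m²·s⁻¹] / [m] = m·s⁻¹
  (c) kg·s⁻¹
  (d) [kg·s⁻¹] · [m²] = kg·m²·s⁻¹
  (e) [kg·m·s⁻²] / [s⁻¹] = kg·m·s⁻¹  ← same
Only (e) matches kg·m·s⁻¹.

(e)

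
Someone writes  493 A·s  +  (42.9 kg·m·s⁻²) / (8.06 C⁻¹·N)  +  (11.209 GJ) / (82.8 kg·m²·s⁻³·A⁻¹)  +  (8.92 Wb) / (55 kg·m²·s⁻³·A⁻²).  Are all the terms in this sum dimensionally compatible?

Yes

Expand each in SI base units:
  493 A·s:  A·s = s·A
  (42.9 kg·m·s⁻²) / (8.06 C⁻¹·N):  [kg·m·s⁻²] / [kg·m·s⁻³·A⁻¹] = s·A
  (11.209 GJ) / (82.8 kg·m²·s⁻³·A⁻¹):  [kg·m²·s⁻²] / [kg·m²·s⁻³·A⁻¹] = s·A
  (8.92 Wb) / (55 kg·m²·s⁻³·A⁻²):  [kg·m²·s⁻²·A⁻¹] / [kg·m²·s⁻³·A⁻²] = s·A
Every term reduces to s·A.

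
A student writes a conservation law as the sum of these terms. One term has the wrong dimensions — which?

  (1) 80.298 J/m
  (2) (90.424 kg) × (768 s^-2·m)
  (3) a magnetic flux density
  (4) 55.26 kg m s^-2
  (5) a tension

(3)

Expand each in SI base units:
  (1) J·m⁻¹ = N·m·m⁻¹ = kg·m·s⁻²
  (2) [kg] · [m·s⁻²] = kg·m·s⁻²
  (3) [magnetic flux density] = kg·s⁻²·A⁻¹
  (4) kg·m·s⁻²
  (5) [tension] = kg·m·s⁻²
All reduce to kg·m·s⁻² except (3), which is kg·s⁻²·A⁻¹.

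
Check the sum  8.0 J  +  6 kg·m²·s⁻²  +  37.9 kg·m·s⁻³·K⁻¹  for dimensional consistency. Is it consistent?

No

Expand each in SI base units:
  8.0 J:  J = N·m = kg·m²·s⁻²
  6 kg·m²·s⁻²:  kg·m²·s⁻²
  37.9 kg·m·s⁻³·K⁻¹:  kg·m·s⁻³·K⁻¹
The terms do not share a single dimension (kg·m²·s⁻² vs kg·m·s⁻³·K⁻¹).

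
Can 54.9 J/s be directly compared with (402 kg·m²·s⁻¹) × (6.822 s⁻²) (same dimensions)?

In SI base units:
  54.9 J/s:  J·s⁻¹ = N·m·s⁻¹ = kg·m²·s⁻³
  (402 kg·m²·s⁻¹) × (6.822 s⁻²):  [kg·m²·s⁻¹] · [s⁻²] = kg·m²·s⁻³
Both are kg·m²·s⁻³, so they have the same dimensions and can be added.

Yes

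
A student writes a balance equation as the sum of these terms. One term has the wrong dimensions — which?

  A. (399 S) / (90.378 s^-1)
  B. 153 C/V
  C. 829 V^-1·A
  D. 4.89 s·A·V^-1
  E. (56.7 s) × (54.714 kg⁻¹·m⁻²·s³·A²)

C.

Dimensions:
  A. [kg⁻¹·m⁻²·s³·A²] / [s⁻¹] = kg⁻¹·m⁻²·s⁴·A²
  B. C·V⁻¹ = s·A·(J·C⁻¹)⁻¹ = kg⁻¹·m⁻²·s⁴·A²
  C. A·V⁻¹ = A·(J·C⁻¹)⁻¹ = kg⁻¹·m⁻²·s³·A²
  D. A·s·V⁻¹ = A·s·(J·C⁻¹)⁻¹ = kg⁻¹·m⁻²·s⁴·A²
  E. [s] · [kg⁻¹·m⁻²·s³·A²] = kg⁻¹·m⁻²·s⁴·A²
All reduce to kg⁻¹·m⁻²·s⁴·A² except C., which is kg⁻¹·m⁻²·s³·A².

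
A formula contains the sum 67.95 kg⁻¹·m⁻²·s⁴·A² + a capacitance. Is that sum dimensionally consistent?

Reduce each to base SI dimensions:
  67.95 kg⁻¹·m⁻²·s⁴·A²:  kg⁻¹·m⁻²·s⁴·A²
  a capacitance:  [capacitance] = kg⁻¹·m⁻²·s⁴·A²
Both are kg⁻¹·m⁻²·s⁴·A², so they have the same dimensions and can be added.

Yes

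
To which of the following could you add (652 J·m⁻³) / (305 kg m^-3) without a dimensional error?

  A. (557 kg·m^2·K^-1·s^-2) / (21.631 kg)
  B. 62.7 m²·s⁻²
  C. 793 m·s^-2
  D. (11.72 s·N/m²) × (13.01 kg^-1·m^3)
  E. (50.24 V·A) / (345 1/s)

B.

Reference: [kg·m⁻¹·s⁻²] / [kg·m⁻³] = m²·s⁻².
Each option:
  A. [kg·m²·s⁻²·K⁻¹] / [kg] = m²·s⁻²·K⁻¹
  B. m²·s⁻²  ← same
  C. m·s⁻²
  D. [kg·m⁻¹·s⁻¹] · [kg⁻¹·m³] = m²·s⁻¹
  E. [kg·m²·s⁻³] / [s⁻¹] = kg·m²·s⁻²
Only B. matches m²·s⁻².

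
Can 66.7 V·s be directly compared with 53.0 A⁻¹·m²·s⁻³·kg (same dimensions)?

In SI base units:
  66.7 V·s:  V·s = J·C⁻¹·s = kg·m²·s⁻²·A⁻¹
  53.0 A⁻¹·m²·s⁻³·kg:  kg·m²·s⁻³·A⁻¹
kg·m²·s⁻²·A⁻¹ ≠ kg·m²·s⁻³·A⁻¹, so they cannot be added.

No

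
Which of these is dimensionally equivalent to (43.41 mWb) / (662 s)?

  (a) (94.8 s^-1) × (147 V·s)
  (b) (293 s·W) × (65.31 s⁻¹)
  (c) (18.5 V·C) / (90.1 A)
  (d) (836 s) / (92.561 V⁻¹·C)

(a)

Reference: [kg·m²·s⁻²·A⁻¹] / [s] = kg·m²·s⁻³·A⁻¹.
Each option:
  (a) [s⁻¹] · [kg·m²·s⁻²·A⁻¹] = kg·m²·s⁻³·A⁻¹  ← same
  (b) [kg·m²·s⁻²] · [s⁻¹] = kg·m²·s⁻³
  (c) [kg·m²·s⁻²] / [A] = kg·m²·s⁻²·A⁻¹
  (d) [s] / [kg⁻¹·m⁻²·s⁴·A²] = kg·m²·s⁻³·A⁻²
Only (a) matches kg·m²·s⁻³·A⁻¹.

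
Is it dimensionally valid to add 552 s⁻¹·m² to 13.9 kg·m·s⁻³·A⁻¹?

Dimensions:
  552 s⁻¹·m²:  m²·s⁻¹
  13.9 kg·m·s⁻³·A⁻¹:  kg·m·s⁻³·A⁻¹
m²·s⁻¹ ≠ kg·m·s⁻³·A⁻¹, so they cannot be added.

No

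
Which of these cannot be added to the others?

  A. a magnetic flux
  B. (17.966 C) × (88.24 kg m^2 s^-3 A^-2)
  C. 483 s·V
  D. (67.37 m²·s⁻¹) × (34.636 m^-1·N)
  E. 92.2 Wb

In SI base units:
  A. [magnetic flux] = kg·m²·s⁻²·A⁻¹
  B. [s·A] · [kg·m²·s⁻³·A⁻²] = kg·m²·s⁻²·A⁻¹
  C. V·s = J·C⁻¹·s = kg·m²·s⁻²·A⁻¹
  D. [m²·s⁻¹] · [kg·s⁻²] = kg·m²·s⁻³
  E. Wb = V·s = kg·m²·s⁻²·A⁻¹
All reduce to kg·m²·s⁻²·A⁻¹ except D., which is kg·m²·s⁻³.

D.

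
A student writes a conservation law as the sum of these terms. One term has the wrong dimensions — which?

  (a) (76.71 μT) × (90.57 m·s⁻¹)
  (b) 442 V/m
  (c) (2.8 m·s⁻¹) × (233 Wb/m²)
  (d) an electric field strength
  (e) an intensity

In SI base units:
  (a) [kg·s⁻²·A⁻¹] · [m·s⁻¹] = kg·m·s⁻³·A⁻¹
  (b) V·m⁻¹ = J·C⁻¹·m⁻¹ = kg·m·s⁻³·A⁻¹
  (c) [m·s⁻¹] · [kg·s⁻²·A⁻¹] = kg·m·s⁻³·A⁻¹
  (d) [electric field strength] = kg·m·s⁻³·A⁻¹
  (e) [intensity] = kg·s⁻³
All reduce to kg·m·s⁻³·A⁻¹ except (e), which is kg·s⁻³.

(e)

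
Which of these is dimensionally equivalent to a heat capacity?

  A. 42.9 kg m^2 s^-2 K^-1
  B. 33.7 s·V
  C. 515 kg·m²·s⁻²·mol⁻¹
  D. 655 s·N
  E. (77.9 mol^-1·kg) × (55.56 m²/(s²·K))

A.

Reference: [heat capacity] = kg·m²·s⁻²·K⁻¹.
Each option:
  A. kg·m²·s⁻²·K⁻¹  ← same
  B. V·s = J·C⁻¹·s = kg·m²·s⁻²·A⁻¹
  C. kg·m²·s⁻²·mol⁻¹
  D. N·s = kg·m·s⁻²·s = kg·m·s⁻¹
  E. [kg·mol⁻¹] · [m²·s⁻²·K⁻¹] = kg·m²·s⁻²·K⁻¹·mol⁻¹
Only A. matches kg·m²·s⁻²·K⁻¹.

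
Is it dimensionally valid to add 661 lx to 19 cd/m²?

In SI base units:
  661 lx:  lx = lm·m⁻² = m⁻²·cd
  19 cd/m²:  cd·m⁻² = m⁻²·cd
Both are m⁻²·cd, so they have the same dimensions and can be added.

Yes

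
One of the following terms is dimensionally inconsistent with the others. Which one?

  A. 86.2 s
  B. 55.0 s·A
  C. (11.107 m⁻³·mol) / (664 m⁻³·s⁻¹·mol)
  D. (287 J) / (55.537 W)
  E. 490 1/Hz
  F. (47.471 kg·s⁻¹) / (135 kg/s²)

B.

Dimensions:
  A. s
  B. A·s = s·A
  C. [m⁻³·mol] / [m⁻³·s⁻¹·mol] = s
  D. [kg·m²·s⁻²] / [kg·m²·s⁻³] = s
  E. Hz⁻¹ = (s⁻¹)⁻¹ = s
  F. [kg·s⁻¹] / [kg·s⁻²] = s
All reduce to s except B., which is s·A.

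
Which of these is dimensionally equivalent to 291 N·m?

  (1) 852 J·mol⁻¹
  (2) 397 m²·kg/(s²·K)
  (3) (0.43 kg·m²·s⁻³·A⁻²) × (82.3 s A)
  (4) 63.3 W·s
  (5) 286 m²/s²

(4)

Reference: N·m = kg·m·s⁻²·m = kg·m²·s⁻².
Each option:
  (1) J·mol⁻¹ = N·m·mol⁻¹ = kg·m²·s⁻²·mol⁻¹
  (2) kg·m²·s⁻²·K⁻¹
  (3) [kg·m²·s⁻³·A⁻²] · [s·A] = kg·m²·s⁻²·A⁻¹
  (4) W·s = J·s⁻¹·s = kg·m²·s⁻²  ← same
  (5) m²·s⁻²
Only (4) matches kg·m²·s⁻².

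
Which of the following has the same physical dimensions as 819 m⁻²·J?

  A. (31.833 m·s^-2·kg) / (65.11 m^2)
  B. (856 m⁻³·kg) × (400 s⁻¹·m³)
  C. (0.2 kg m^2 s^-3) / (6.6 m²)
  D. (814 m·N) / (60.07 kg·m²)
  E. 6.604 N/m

Reference: J·m⁻² = N·m·m⁻² = kg·s⁻².
Each option:
  A. [kg·m·s⁻²] / [m²] = kg·m⁻¹·s⁻²
  B. [kg·m⁻³] · [m³·s⁻¹] = kg·s⁻¹
  C. [kg·m²·s⁻³] / [m²] = kg·s⁻³
  D. [kg·m²·s⁻²] / [kg·m²] = s⁻²
  E. N·m⁻¹ = kg·m·s⁻²·m⁻¹ = kg·s⁻²  ← same
Only E. matches kg·s⁻².

E.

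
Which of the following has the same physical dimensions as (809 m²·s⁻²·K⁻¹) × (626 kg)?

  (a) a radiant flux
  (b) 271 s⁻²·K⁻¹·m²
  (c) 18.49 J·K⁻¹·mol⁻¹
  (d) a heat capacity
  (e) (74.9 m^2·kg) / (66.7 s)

Reference: [m²·s⁻²·K⁻¹] · [kg] = kg·m²·s⁻²·K⁻¹.
Each option:
  (a) [radiant flux] = kg·m²·s⁻³
  (b) m²·s⁻²·K⁻¹
  (c) J·mol⁻¹·K⁻¹ = N·m·mol⁻¹·K⁻¹ = kg·m²·s⁻²·K⁻¹·mol⁻¹
  (d) [heat capacity] = kg·m²·s⁻²·K⁻¹  ← same
  (e) [kg·m²] / [s] = kg·m²·s⁻¹
Only (d) matches kg·m²·s⁻²·K⁻¹.

(d)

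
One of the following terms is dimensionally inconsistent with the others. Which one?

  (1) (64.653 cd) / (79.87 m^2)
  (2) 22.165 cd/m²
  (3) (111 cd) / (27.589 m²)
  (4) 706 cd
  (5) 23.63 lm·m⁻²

Reduce each to base SI dimensions:
  (1) [cd] / [m²] = m⁻²·cd
  (2) cd·m⁻² = m⁻²·cd
  (3) [cd] / [m²] = m⁻²·cd
  (4) cd
  (5) lm·m⁻² = cd·m⁻² = m⁻²·cd
All reduce to m⁻²·cd except (4), which is cd.

(4)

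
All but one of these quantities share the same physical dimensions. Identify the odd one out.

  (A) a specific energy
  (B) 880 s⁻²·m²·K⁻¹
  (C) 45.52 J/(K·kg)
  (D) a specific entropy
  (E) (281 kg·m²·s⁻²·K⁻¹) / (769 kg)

(A)

Expand each in SI base units:
  (A) [specific energy] = m²·s⁻²
  (B) m²·s⁻²·K⁻¹
  (C) J·kg⁻¹·K⁻¹ = N·m·kg⁻¹·K⁻¹ = m²·s⁻²·K⁻¹
  (D) [specific entropy] = m²·s⁻²·K⁻¹
  (E) [kg·m²·s⁻²·K⁻¹] / [kg] = m²·s⁻²·K⁻¹
All reduce to m²·s⁻²·K⁻¹ except (A), which is m²·s⁻².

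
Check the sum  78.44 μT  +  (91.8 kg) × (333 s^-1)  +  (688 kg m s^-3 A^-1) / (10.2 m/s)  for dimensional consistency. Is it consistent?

No

Reduce each to base SI dimensions:
  78.44 μT:  T = Wb·m⁻² = kg·s⁻²·A⁻¹
  (91.8 kg) × (333 s^-1):  [kg] · [s⁻¹] = kg·s⁻¹
  (688 kg m s^-3 A^-1) / (10.2 m/s):  [kg·m·s⁻³·A⁻¹] / [m·s⁻¹] = kg·s⁻²·A⁻¹
The terms do not share a single dimension (kg·s⁻²·A⁻¹ vs kg·s⁻¹).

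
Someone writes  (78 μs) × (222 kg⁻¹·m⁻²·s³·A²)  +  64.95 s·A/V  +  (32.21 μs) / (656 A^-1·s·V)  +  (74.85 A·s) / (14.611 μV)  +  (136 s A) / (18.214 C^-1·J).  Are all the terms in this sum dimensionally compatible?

Reduce each to base SI dimensions:
  (78 μs) × (222 kg⁻¹·m⁻²·s³·A²):  [s] · [kg⁻¹·m⁻²·s³·A²] = kg⁻¹·m⁻²·s⁴·A²
  64.95 s·A/V:  A·s·V⁻¹ = A·s·(J·C⁻¹)⁻¹ = kg⁻¹·m⁻²·s⁴·A²
  (32.21 μs) / (656 A^-1·s·V):  [s] / [kg·m²·s⁻²·A⁻²] = kg⁻¹·m⁻²·s³·A²
  (74.85 A·s) / (14.611 μV):  [s·A] / [kg·m²·s⁻³·A⁻¹] = kg⁻¹·m⁻²·s⁴·A²
  (136 s A) / (18.214 C^-1·J):  [s·A] / [kg·m²·s⁻³·A⁻¹] = kg⁻¹·m⁻²·s⁴·A²
The terms do not share a single dimension (kg⁻¹·m⁻²·s³·A² vs kg⁻¹·m⁻²·s⁴·A²).

No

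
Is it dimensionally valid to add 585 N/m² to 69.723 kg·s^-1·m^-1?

No

Work out the base dimensions of each:
  585 N/m²:  N·m⁻² = kg·m·s⁻²·m⁻² = kg·m⁻¹·s⁻²
  69.723 kg·s^-1·m^-1:  kg·m⁻¹·s⁻¹
kg·m⁻¹·s⁻² ≠ kg·m⁻¹·s⁻¹, so they cannot be added.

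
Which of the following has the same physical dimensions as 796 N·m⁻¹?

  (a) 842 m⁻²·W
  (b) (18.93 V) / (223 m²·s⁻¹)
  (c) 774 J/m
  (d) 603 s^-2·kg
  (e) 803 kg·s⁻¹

(d)

Reference: N·m⁻¹ = kg·m·s⁻²·m⁻¹ = kg·s⁻².
Each option:
  (a) W·m⁻² = J·s⁻¹·m⁻² = kg·s⁻³
  (b) [kg·m²·s⁻³·A⁻¹] / [m²·s⁻¹] = kg·s⁻²·A⁻¹
  (c) J·m⁻¹ = N·m·m⁻¹ = kg·m·s⁻²
  (d) kg·s⁻²  ← same
  (e) kg·s⁻¹
Only (d) matches kg·s⁻².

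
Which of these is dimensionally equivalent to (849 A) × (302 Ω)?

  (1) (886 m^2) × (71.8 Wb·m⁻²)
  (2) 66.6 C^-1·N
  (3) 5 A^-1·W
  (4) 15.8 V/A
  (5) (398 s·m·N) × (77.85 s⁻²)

Reference: [A] · [kg·m²·s⁻³·A⁻²] = kg·m²·s⁻³·A⁻¹.
Each option:
  (1) [m²] · [kg·s⁻²·A⁻¹] = kg·m²·s⁻²·A⁻¹
  (2) N·C⁻¹ = kg·m·s⁻²·(s·A)⁻¹ = kg·m·s⁻³·A⁻¹
  (3) W·A⁻¹ = J·s⁻¹·A⁻¹ = kg·m²·s⁻³·A⁻¹  ← same
  (4) V·A⁻¹ = J·C⁻¹·A⁻¹ = kg·m²·s⁻³·A⁻²
  (5) [kg·m²·s⁻¹] · [s⁻²] = kg·m²·s⁻³
Only (3) matches kg·m²·s⁻³·A⁻¹.

(3)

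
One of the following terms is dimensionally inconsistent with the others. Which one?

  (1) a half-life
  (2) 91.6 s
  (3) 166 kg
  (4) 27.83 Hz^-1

(3)

Work out the base dimensions of each:
  (1) [half-life] = s
  (2) s
  (3) kg
  (4) Hz⁻¹ = (s⁻¹)⁻¹ = s
All reduce to s except (3), which is kg.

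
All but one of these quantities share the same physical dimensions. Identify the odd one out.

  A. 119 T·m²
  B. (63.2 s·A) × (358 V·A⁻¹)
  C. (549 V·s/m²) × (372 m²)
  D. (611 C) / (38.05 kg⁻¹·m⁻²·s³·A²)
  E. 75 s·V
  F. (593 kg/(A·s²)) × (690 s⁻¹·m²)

In SI base units:
  A. T·m² = Wb·m⁻²·m² = kg·m²·s⁻²·A⁻¹
  B. [s·A] · [kg·m²·s⁻³·A⁻²] = kg·m²·s⁻²·A⁻¹
  C. [kg·s⁻²·A⁻¹] · [m²] = kg·m²·s⁻²·A⁻¹
  D. [s·A] / [kg⁻¹·m⁻²·s³·A²] = kg·m²·s⁻²·A⁻¹
  E. V·s = J·C⁻¹·s = kg·m²·s⁻²·A⁻¹
  F. [kg·s⁻²·A⁻¹] · [m²·s⁻¹] = kg·m²·s⁻³·A⁻¹
All reduce to kg·m²·s⁻²·A⁻¹ except F., which is kg·m²·s⁻³·A⁻¹.

F.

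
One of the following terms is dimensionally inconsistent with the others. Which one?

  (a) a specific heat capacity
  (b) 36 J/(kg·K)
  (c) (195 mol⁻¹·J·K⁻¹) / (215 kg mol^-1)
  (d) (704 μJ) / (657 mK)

Expand each in SI base units:
  (a) [specific heat capacity] = m²·s⁻²·K⁻¹
  (b) J·kg⁻¹·K⁻¹ = N·m·kg⁻¹·K⁻¹ = m²·s⁻²·K⁻¹
  (c) [kg·m²·s⁻²·K⁻¹·mol⁻¹] / [kg·mol⁻¹] = m²·s⁻²·K⁻¹
  (d) [kg·m²·s⁻²] / [K] = kg·m²·s⁻²·K⁻¹
All reduce to m²·s⁻²·K⁻¹ except (d), which is kg·m²·s⁻²·K⁻¹.

(d)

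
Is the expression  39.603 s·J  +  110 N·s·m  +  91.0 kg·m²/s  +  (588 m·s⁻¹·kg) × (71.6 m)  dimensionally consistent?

Yes

Expand each in SI base units:
  39.603 s·J:  J·s = N·m·s = kg·m²·s⁻¹
  110 N·s·m:  N·m·s = kg·m·s⁻²·m·s = kg·m²·s⁻¹
  91.0 kg·m²/s:  kg·m²·s⁻¹
  (588 m·s⁻¹·kg) × (71.6 m):  [kg·m·s⁻¹] · [m] = kg·m²·s⁻¹
Every term reduces to kg·m²·s⁻¹.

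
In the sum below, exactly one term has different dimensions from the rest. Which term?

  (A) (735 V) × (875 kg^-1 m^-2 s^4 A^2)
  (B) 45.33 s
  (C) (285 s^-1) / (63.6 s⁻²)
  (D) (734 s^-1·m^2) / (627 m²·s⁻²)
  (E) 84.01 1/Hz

(A)

In SI base units:
  (A) [kg·m²·s⁻³·A⁻¹] · [kg⁻¹·m⁻²·s⁴·A²] = s·A
  (B) s
  (C) [s⁻¹] / [s⁻²] = s
  (D) [m²·s⁻¹] / [m²·s⁻²] = s
  (E) Hz⁻¹ = (s⁻¹)⁻¹ = s
All reduce to s except (A), which is s·A.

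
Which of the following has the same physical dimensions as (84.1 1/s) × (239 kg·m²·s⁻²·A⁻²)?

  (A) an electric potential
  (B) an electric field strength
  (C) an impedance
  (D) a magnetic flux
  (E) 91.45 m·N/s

(C)

Reference: [s⁻¹] · [kg·m²·s⁻²·A⁻²] = kg·m²·s⁻³·A⁻².
Each option:
  (A) [electric potential] = kg·m²·s⁻³·A⁻¹
  (B) [electric field strength] = kg·m·s⁻³·A⁻¹
  (C) [impedance] = kg·m²·s⁻³·A⁻²  ← same
  (D) [magnetic flux] = kg·m²·s⁻²·A⁻¹
  (E) N·m·s⁻¹ = kg·m·s⁻²·m·s⁻¹ = kg·m²·s⁻³
Only (C) matches kg·m²·s⁻³·A⁻².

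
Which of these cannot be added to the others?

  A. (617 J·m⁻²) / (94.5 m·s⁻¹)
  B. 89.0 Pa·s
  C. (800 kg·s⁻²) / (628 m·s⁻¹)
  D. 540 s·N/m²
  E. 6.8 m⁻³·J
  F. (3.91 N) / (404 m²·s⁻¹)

E.

In SI base units:
  A. [kg·s⁻²] / [m·s⁻¹] = kg·m⁻¹·s⁻¹
  B. Pa·s = N·m⁻²·s = kg·m⁻¹·s⁻¹
  C. [kg·s⁻²] / [m·s⁻¹] = kg·m⁻¹·s⁻¹
  D. N·s·m⁻² = kg·m·s⁻²·s·m⁻² = kg·m⁻¹·s⁻¹
  E. J·m⁻³ = N·m·m⁻³ = kg·m⁻¹·s⁻²
  F. [kg·m·s⁻²] / [m²·s⁻¹] = kg·m⁻¹·s⁻¹
All reduce to kg·m⁻¹·s⁻¹ except E., which is kg·m⁻¹·s⁻².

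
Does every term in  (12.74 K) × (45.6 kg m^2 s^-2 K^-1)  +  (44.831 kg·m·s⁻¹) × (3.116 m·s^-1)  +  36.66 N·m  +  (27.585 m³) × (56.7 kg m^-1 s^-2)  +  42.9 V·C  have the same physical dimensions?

Yes

Dimensions:
  (12.74 K) × (45.6 kg m^2 s^-2 K^-1):  [K] · [kg·m²·s⁻²·K⁻¹] = kg·m²·s⁻²
  (44.831 kg·m·s⁻¹) × (3.116 m·s^-1):  [kg·m·s⁻¹] · [m·s⁻¹] = kg·m²·s⁻²
  36.66 N·m:  N·m = kg·m·s⁻²·m = kg·m²·s⁻²
  (27.585 m³) × (56.7 kg m^-1 s^-2):  [m³] · [kg·m⁻¹·s⁻²] = kg·m²·s⁻²
  42.9 V·C:  C·V = s·A·J·C⁻¹ = kg·m²·s⁻²
Every term reduces to kg·m²·s⁻².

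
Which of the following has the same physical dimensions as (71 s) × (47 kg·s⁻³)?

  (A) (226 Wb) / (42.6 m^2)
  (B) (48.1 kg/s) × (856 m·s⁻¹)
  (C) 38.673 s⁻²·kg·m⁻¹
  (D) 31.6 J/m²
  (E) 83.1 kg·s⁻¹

Reference: [s] · [kg·s⁻³] = kg·s⁻².
Each option:
  (A) [kg·m²·s⁻²·A⁻¹] / [m²] = kg·s⁻²·A⁻¹
  (B) [kg·s⁻¹] · [m·s⁻¹] = kg·m·s⁻²
  (C) kg·m⁻¹·s⁻²
  (D) J·m⁻² = N·m·m⁻² = kg·s⁻²  ← same
  (E) kg·s⁻¹
Only (D) matches kg·s⁻².

(D)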